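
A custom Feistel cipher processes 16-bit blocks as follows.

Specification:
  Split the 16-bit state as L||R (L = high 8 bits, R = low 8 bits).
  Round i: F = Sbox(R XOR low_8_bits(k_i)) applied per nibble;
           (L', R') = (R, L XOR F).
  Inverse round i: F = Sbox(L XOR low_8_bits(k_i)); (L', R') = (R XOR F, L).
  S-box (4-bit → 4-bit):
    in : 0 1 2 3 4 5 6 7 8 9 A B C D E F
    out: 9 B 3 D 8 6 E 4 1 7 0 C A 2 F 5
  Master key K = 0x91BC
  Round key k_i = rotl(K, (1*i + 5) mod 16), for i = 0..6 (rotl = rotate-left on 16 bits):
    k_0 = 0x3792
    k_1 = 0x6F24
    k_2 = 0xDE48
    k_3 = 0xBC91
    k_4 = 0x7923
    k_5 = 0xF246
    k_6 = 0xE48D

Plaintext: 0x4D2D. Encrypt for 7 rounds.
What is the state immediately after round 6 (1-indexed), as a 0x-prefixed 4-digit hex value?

s_0 = plaintext = 0x4D2D
s_1 = Round(s_0, k_0) = 0x2D88
s_2 = Round(s_1, k_1) = 0x8827
s_3 = Round(s_2, k_2) = 0x276D
s_4 = Round(s_3, k_3) = 0x6D7D
s_5 = Round(s_4, k_4) = 0x7D02
s_6 = Round(s_5, k_5) = 0x02F5
s_7 = Round(s_6, k_6) = 0xF543

0x02F5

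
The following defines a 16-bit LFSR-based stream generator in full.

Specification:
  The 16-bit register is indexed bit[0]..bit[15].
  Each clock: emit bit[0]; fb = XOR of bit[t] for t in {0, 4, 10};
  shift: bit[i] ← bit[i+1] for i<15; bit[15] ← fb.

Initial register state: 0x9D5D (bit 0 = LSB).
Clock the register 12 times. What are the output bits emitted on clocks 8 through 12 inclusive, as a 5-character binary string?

reg_0 = 0x9D5D
clock 1: out=1, reg = 0xCEAE
clock 2: out=0, reg = 0xE757
clock 3: out=1, reg = 0xF3AB
clock 4: out=1, reg = 0xF9D5
clock 5: out=1, reg = 0x7CEA
clock 6: out=0, reg = 0xBE75
clock 7: out=1, reg = 0xDF3A
clock 8: out=0, reg = 0x6F9D
clock 9: out=1, reg = 0xB7CE
clock 10: out=0, reg = 0xDBE7
clock 11: out=1, reg = 0xEDF3
clock 12: out=1, reg = 0xF6F9

01011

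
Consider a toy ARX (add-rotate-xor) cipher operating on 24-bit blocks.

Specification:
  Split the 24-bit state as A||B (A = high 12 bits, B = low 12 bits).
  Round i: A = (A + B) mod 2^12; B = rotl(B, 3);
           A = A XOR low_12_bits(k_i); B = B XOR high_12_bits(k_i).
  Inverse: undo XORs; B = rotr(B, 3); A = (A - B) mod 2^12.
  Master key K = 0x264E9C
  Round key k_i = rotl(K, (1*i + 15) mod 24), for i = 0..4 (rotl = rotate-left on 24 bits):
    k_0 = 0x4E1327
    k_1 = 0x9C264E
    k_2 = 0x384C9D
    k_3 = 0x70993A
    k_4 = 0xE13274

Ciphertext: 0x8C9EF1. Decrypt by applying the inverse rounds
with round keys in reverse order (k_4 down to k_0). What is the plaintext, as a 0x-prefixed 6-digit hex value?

0x191D0F

s_0 = ciphertext = 0x8C9EF1
s_1 = InvRound(s_0, k_4) = 0x6A141C
s_2 = InvRound(s_1, k_3) = 0x539A62
s_3 = InvRound(s_2, k_2) = 0xC68D3C
s_4 = InvRound(s_3, k_1) = 0xD87C9F
s_5 = InvRound(s_4, k_0) = 0x191D0F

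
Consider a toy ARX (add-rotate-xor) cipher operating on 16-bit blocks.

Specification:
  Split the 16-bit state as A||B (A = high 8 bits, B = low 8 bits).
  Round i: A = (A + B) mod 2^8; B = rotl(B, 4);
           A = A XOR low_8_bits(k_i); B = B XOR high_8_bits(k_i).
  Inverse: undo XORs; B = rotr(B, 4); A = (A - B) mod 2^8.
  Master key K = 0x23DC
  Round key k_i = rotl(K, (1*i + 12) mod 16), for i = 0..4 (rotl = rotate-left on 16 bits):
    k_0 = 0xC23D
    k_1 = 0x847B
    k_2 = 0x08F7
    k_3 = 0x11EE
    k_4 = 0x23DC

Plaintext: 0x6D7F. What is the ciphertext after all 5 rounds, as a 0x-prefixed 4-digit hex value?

s_0 = plaintext = 0x6D7F
s_1 = Round(s_0, k_0) = 0xD135
s_2 = Round(s_1, k_1) = 0x7DD7
s_3 = Round(s_2, k_2) = 0xA375
s_4 = Round(s_3, k_3) = 0xF646
s_5 = Round(s_4, k_4) = 0xE047

0xE047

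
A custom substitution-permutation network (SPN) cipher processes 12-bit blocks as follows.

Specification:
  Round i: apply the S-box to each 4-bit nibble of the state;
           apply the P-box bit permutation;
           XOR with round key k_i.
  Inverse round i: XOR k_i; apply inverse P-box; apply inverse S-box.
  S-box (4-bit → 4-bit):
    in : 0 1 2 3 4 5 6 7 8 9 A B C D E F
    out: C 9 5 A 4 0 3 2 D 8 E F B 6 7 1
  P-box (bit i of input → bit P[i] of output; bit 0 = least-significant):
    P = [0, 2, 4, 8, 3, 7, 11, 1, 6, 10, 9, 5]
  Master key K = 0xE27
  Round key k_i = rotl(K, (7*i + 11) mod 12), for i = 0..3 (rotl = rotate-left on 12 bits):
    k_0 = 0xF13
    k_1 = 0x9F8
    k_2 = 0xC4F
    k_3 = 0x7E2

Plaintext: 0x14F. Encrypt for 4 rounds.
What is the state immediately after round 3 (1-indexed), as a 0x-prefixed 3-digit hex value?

s_0 = plaintext = 0x14F
s_1 = Round(s_0, k_0) = 0x772
s_2 = Round(s_1, k_1) = 0xD69
s_3 = Round(s_2, k_2) = 0xBC7
s_4 = Round(s_3, k_3) = 0x10C

0xBC7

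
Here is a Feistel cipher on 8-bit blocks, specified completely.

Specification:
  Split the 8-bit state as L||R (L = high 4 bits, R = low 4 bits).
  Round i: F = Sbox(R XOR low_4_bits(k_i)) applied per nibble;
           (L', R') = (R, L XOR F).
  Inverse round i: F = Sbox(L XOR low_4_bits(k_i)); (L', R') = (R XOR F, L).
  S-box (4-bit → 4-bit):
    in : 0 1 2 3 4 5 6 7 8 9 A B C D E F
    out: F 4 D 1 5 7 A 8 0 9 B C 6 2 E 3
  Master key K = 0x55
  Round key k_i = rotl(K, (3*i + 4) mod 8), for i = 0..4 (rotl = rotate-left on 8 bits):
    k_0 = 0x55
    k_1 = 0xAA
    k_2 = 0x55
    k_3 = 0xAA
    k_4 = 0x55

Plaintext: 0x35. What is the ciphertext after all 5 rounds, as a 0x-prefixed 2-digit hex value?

0xD7

s_0 = plaintext = 0x35
s_1 = Round(s_0, k_0) = 0x5C
s_2 = Round(s_1, k_1) = 0xCF
s_3 = Round(s_2, k_2) = 0xF7
s_4 = Round(s_3, k_3) = 0x7D
s_5 = Round(s_4, k_4) = 0xD7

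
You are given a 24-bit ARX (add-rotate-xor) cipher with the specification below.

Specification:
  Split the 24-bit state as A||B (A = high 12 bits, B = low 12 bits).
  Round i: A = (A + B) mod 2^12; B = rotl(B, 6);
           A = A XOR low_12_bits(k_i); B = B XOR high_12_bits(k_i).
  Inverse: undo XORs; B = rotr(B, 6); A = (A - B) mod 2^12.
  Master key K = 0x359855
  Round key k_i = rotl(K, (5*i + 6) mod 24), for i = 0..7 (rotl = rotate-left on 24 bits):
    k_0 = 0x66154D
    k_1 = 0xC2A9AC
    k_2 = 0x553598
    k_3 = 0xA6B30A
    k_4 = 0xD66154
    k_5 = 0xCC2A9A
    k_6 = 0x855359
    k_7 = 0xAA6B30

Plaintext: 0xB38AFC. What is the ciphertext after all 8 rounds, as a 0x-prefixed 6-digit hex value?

0xEF1A81

s_0 = plaintext = 0xB38AFC
s_1 = Round(s_0, k_0) = 0x37994A
s_2 = Round(s_1, k_1) = 0x56FE8F
s_3 = Round(s_2, k_2) = 0x6666A9
s_4 = Round(s_3, k_3) = 0xE05031
s_5 = Round(s_4, k_4) = 0xF62126
s_6 = Round(s_5, k_5) = 0xA12546
s_7 = Round(s_6, k_6) = 0xC019C0
s_8 = Round(s_7, k_7) = 0xEF1A81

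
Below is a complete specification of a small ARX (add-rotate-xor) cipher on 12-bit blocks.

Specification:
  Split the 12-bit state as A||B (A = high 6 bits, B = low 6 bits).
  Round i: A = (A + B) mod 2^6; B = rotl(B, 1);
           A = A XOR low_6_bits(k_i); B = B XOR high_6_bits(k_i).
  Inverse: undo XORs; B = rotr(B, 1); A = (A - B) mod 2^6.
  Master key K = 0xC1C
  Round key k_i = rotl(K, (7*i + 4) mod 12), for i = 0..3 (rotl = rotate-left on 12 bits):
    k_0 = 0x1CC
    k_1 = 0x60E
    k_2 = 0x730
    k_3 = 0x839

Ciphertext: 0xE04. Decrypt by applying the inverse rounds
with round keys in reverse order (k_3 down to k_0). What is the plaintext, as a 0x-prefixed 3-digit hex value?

s_0 = ciphertext = 0xE04
s_1 = InvRound(s_0, k_3) = 0xBD2
s_2 = InvRound(s_1, k_2) = 0x607
s_3 = InvRound(s_2, k_1) = 0x9EF
s_4 = InvRound(s_3, k_0) = 0x5D4

0x5D4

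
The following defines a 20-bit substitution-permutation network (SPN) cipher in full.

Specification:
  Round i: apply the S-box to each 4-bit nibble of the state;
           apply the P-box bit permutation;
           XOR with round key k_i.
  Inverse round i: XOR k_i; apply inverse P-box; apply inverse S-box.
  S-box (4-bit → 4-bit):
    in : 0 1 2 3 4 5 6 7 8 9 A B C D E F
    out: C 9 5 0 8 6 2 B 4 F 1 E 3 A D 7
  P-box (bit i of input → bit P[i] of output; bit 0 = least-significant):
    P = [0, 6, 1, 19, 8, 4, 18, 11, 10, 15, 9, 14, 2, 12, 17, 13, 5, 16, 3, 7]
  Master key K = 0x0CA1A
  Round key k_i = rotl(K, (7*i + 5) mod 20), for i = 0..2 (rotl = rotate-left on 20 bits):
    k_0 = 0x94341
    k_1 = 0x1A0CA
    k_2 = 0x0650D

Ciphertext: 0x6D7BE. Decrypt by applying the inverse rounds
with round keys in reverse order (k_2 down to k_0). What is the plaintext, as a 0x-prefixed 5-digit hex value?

s_0 = ciphertext = 0x6D7BE
s_1 = InvRound(s_0, k_2) = 0x1B552
s_2 = InvRound(s_1, k_1) = 0x06AC3
s_3 = InvRound(s_2, k_0) = 0xD4310

0xD4310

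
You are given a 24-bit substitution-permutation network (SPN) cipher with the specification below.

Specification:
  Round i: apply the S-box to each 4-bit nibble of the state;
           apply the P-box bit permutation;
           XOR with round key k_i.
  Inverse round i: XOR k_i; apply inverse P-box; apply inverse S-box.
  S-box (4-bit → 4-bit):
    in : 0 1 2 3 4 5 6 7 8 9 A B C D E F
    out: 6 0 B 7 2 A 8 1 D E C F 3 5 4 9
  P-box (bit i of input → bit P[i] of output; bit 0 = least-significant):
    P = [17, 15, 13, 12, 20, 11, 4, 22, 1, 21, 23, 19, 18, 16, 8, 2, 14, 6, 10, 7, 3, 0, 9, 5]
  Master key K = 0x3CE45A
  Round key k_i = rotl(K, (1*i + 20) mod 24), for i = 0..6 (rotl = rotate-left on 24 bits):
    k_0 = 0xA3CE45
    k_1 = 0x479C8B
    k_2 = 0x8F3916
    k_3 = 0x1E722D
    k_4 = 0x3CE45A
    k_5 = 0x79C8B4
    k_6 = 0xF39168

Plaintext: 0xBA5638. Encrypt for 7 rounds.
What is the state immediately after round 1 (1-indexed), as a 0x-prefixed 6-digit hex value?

0xB8F0F8

s_0 = plaintext = 0xBA5638
s_1 = Round(s_0, k_0) = 0xB8F0F8
s_2 = Round(s_1, k_1) = 0xB1EA26
s_3 = Round(s_2, k_2) = 0x57223F
s_4 = Round(s_3, k_3) = 0x212A1A
s_5 = Round(s_4, k_4) = 0xB1D477
s_6 = Round(s_5, k_5) = 0x4FCB9D
s_7 = Round(s_6, k_6) = 0x1CF9FB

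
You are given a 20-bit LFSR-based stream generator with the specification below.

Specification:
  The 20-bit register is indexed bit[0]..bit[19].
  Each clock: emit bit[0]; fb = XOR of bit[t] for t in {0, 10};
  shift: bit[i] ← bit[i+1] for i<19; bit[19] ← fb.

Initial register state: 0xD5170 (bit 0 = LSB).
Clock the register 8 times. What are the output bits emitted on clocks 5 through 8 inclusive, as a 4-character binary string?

reg_0 = 0xD5170
clock 1: out=0, reg = 0x6A8B8
clock 2: out=0, reg = 0x3545C
clock 3: out=0, reg = 0x9AA2E
clock 4: out=0, reg = 0x4D517
clock 5: out=1, reg = 0x26A8B
clock 6: out=1, reg = 0x93545
clock 7: out=1, reg = 0x49AA2
clock 8: out=0, reg = 0x24D51

1110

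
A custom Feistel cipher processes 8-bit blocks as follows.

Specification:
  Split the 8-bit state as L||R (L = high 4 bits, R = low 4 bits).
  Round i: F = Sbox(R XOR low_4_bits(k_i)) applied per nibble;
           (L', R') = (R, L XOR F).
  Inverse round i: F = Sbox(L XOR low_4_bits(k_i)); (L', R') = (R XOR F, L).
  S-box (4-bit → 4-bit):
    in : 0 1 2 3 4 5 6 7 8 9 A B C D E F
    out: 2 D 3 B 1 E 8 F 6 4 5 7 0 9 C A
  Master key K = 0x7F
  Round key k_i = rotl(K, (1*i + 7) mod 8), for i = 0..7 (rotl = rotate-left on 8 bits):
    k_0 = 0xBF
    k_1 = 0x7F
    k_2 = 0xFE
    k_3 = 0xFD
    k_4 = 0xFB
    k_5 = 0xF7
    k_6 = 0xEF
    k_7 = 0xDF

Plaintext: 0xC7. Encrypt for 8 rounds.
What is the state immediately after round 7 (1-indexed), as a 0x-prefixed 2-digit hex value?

s_0 = plaintext = 0xC7
s_1 = Round(s_0, k_0) = 0x7A
s_2 = Round(s_1, k_1) = 0xA9
s_3 = Round(s_2, k_2) = 0x95
s_4 = Round(s_3, k_3) = 0x5F
s_5 = Round(s_4, k_4) = 0xF4
s_6 = Round(s_5, k_5) = 0x44
s_7 = Round(s_6, k_6) = 0x43
s_8 = Round(s_7, k_7) = 0x34

0x43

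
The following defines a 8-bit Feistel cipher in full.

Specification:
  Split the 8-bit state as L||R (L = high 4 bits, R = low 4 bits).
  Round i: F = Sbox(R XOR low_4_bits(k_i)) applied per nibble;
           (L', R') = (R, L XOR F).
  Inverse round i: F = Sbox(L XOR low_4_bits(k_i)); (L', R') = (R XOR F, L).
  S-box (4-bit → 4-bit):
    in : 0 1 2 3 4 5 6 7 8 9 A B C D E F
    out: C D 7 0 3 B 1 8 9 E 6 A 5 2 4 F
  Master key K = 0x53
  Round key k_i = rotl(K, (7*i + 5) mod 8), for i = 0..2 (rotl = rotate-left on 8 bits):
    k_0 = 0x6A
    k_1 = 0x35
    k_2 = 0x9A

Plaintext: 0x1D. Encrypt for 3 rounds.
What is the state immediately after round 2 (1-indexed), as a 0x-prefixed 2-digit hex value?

s_0 = plaintext = 0x1D
s_1 = Round(s_0, k_0) = 0xD9
s_2 = Round(s_1, k_1) = 0x98
s_3 = Round(s_2, k_2) = 0x8E

0x98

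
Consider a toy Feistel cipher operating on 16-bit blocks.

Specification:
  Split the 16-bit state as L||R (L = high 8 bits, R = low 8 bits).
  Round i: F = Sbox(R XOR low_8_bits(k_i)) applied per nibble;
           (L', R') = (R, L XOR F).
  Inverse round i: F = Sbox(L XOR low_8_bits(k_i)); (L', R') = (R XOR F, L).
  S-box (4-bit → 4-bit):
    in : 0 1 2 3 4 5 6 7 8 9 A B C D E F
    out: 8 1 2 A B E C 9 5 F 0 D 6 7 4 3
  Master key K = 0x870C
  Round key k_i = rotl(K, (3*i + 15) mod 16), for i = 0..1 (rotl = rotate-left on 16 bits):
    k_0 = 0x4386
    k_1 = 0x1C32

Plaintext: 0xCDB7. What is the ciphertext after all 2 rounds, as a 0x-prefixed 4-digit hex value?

s_0 = plaintext = 0xCDB7
s_1 = Round(s_0, k_0) = 0xB76C
s_2 = Round(s_1, k_1) = 0x6C53

0x6C53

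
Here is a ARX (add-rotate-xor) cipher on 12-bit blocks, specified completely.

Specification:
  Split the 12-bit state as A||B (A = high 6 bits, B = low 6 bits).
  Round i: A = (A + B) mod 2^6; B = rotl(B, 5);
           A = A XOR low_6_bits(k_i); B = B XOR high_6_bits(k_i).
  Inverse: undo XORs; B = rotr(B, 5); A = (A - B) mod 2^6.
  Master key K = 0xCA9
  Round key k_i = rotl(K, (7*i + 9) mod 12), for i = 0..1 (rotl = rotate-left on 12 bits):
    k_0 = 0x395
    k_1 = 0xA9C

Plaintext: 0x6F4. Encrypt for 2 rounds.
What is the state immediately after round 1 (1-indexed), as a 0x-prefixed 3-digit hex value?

s_0 = plaintext = 0x6F4
s_1 = Round(s_0, k_0) = 0x694
s_2 = Round(s_1, k_1) = 0xCA0

0x694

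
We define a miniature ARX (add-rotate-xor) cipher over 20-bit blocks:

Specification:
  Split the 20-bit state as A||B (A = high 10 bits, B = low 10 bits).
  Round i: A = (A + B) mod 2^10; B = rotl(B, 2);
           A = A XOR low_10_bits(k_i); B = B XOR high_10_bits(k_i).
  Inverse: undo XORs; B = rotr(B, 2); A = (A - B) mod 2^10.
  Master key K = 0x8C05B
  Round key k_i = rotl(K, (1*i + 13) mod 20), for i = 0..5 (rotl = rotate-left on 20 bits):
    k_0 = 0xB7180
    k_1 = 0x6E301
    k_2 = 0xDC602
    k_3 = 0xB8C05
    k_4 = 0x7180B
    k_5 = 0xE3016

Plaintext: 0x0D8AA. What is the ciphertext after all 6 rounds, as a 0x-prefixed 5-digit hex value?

s_0 = plaintext = 0x0D8AA
s_1 = Round(s_0, k_0) = 0x58074
s_2 = Round(s_1, k_1) = 0xB5468
s_3 = Round(s_2, k_2) = 0x4FED1
s_4 = Round(s_3, k_3) = 0x055A5
s_5 = Round(s_4, k_4) = 0x6C753
s_6 = Round(s_5, k_5) = 0x44AC3

0x44AC3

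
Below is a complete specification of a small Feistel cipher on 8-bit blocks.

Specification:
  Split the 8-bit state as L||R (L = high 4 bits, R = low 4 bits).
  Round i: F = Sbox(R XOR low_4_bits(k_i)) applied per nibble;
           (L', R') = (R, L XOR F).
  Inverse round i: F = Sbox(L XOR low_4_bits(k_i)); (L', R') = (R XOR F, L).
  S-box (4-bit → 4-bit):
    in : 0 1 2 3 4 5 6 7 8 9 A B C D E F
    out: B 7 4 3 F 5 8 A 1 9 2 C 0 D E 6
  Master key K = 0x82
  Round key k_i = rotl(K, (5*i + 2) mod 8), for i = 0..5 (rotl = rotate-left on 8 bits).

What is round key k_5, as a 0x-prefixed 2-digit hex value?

0x14

K = 0x82
k_0 = rotl(K, (5*0+2) mod 8) = rotl(K, 2) = 0x0A
k_1 = rotl(K, (5*1+2) mod 8) = rotl(K, 7) = 0x41
k_2 = rotl(K, (5*2+2) mod 8) = rotl(K, 4) = 0x28
k_3 = rotl(K, (5*3+2) mod 8) = rotl(K, 1) = 0x05
k_4 = rotl(K, (5*4+2) mod 8) = rotl(K, 6) = 0xA0
k_5 = rotl(K, (5*5+2) mod 8) = rotl(K, 3) = 0x14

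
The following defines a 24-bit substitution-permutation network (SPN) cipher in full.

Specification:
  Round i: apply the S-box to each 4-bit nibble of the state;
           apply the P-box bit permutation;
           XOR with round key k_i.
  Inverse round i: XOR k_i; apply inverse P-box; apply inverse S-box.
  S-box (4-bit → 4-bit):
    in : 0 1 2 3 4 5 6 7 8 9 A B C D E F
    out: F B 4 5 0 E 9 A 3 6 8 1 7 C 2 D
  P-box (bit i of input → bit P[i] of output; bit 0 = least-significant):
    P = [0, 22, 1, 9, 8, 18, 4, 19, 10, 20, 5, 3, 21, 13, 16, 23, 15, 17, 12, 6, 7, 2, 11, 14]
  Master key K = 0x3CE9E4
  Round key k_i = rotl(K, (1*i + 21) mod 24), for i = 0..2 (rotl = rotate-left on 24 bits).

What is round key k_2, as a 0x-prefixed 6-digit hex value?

0x1E74F2

K = 0x3CE9E4
k_0 = rotl(K, (1*0+21) mod 24) = rotl(K, 21) = 0x879D3C
k_1 = rotl(K, (1*1+21) mod 24) = rotl(K, 22) = 0x0F3A79
k_2 = rotl(K, (1*2+21) mod 24) = rotl(K, 23) = 0x1E74F2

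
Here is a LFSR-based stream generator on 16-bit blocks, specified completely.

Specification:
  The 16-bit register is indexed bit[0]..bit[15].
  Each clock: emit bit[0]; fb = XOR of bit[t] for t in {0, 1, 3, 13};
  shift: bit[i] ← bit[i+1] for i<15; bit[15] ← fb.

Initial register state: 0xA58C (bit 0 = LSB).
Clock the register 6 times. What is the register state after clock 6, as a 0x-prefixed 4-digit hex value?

reg_0 = 0xA58C
clock 1: out=0, reg = 0x52C6
clock 2: out=0, reg = 0xA963
clock 3: out=1, reg = 0xD4B1
clock 4: out=1, reg = 0xEA58
clock 5: out=0, reg = 0x752C
clock 6: out=0, reg = 0x3A96

0x3A96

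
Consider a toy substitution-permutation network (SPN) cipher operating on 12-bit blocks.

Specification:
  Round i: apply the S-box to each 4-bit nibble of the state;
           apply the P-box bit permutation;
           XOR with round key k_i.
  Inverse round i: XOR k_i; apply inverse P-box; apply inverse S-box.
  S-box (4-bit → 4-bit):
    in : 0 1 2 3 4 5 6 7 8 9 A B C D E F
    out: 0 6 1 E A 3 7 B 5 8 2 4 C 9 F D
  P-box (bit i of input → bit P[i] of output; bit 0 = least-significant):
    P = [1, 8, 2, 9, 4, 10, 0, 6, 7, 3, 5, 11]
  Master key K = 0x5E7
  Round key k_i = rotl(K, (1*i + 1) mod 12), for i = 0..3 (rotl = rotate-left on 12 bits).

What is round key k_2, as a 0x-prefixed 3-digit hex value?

0xF3A

K = 0x5E7
k_0 = rotl(K, (1*0+1) mod 12) = rotl(K, 1) = 0xBCE
k_1 = rotl(K, (1*1+1) mod 12) = rotl(K, 2) = 0x79D
k_2 = rotl(K, (1*2+1) mod 12) = rotl(K, 3) = 0xF3A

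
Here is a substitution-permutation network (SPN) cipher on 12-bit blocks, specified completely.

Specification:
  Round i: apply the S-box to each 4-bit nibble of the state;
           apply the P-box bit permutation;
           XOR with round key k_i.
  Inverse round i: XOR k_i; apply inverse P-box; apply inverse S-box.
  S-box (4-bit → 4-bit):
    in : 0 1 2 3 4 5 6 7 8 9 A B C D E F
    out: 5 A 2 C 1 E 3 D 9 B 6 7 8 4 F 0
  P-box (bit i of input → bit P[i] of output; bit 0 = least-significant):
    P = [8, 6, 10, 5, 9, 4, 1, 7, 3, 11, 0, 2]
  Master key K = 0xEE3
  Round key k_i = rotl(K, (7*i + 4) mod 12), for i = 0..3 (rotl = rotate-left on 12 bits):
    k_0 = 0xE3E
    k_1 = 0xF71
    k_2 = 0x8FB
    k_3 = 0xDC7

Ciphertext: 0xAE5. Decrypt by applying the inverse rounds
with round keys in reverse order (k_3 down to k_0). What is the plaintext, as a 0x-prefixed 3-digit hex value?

s_0 = ciphertext = 0xAE5
s_1 = InvRound(s_0, k_3) = 0xF07
s_2 = InvRound(s_1, k_2) = 0x89E
s_3 = InvRound(s_2, k_1) = 0x77E
s_4 = InvRound(s_3, k_0) = 0x2F6

0x2F6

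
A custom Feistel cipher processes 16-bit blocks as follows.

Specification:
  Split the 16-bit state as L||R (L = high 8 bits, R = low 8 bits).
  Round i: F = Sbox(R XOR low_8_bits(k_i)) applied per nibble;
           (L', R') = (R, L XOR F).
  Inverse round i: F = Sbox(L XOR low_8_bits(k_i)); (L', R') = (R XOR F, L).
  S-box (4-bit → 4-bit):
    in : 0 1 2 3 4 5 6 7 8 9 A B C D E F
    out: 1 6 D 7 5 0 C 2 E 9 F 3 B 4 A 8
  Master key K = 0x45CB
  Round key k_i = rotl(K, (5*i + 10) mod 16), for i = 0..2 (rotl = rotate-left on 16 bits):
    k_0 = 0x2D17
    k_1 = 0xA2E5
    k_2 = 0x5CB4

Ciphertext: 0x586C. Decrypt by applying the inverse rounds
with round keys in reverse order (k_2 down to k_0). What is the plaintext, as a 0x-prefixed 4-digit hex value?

s_0 = ciphertext = 0x586C
s_1 = InvRound(s_0, k_2) = 0xC758
s_2 = InvRound(s_1, k_1) = 0x85C7
s_3 = InvRound(s_2, k_0) = 0x5A85

0x5A85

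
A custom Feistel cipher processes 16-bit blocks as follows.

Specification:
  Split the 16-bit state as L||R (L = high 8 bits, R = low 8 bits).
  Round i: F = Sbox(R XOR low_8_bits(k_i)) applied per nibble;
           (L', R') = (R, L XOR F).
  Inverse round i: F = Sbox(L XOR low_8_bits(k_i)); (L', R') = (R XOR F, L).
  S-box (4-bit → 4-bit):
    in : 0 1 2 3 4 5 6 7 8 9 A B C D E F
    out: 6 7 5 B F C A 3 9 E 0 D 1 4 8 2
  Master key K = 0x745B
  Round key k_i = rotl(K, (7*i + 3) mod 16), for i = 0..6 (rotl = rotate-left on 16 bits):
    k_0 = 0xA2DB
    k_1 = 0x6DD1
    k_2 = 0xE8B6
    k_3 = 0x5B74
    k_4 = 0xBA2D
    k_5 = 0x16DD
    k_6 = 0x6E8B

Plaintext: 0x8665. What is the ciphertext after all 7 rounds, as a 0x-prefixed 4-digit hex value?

0x520F

s_0 = plaintext = 0x8665
s_1 = Round(s_0, k_0) = 0x655E
s_2 = Round(s_1, k_1) = 0x5EF7
s_3 = Round(s_2, k_2) = 0xF7A9
s_4 = Round(s_3, k_3) = 0xA9B3
s_5 = Round(s_4, k_4) = 0xB341
s_6 = Round(s_5, k_5) = 0x4152
s_7 = Round(s_6, k_6) = 0x520F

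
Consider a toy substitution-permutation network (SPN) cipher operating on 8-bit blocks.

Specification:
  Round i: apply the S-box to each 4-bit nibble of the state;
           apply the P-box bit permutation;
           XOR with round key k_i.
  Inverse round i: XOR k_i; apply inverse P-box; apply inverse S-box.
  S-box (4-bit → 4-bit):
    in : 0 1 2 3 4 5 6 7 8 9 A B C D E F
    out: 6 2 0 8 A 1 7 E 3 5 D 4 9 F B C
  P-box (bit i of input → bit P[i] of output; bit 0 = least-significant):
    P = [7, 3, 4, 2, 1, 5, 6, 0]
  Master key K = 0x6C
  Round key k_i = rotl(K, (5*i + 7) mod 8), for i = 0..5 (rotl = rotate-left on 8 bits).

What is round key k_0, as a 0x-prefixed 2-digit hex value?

K = 0x6C
k_0 = rotl(K, (5*0+7) mod 8) = rotl(K, 7) = 0x36

0x36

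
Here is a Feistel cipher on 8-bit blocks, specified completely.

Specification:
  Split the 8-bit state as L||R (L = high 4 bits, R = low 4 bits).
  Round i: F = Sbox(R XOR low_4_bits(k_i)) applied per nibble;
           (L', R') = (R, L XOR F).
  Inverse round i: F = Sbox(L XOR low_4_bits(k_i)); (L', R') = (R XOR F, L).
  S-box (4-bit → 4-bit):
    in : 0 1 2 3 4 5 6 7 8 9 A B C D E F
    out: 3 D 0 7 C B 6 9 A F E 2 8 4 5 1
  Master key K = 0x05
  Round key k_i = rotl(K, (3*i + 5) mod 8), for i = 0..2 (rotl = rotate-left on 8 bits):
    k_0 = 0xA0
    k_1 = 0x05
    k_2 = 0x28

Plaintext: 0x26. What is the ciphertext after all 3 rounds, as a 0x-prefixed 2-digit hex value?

s_0 = plaintext = 0x26
s_1 = Round(s_0, k_0) = 0x64
s_2 = Round(s_1, k_1) = 0x4B
s_3 = Round(s_2, k_2) = 0xB3

0xB3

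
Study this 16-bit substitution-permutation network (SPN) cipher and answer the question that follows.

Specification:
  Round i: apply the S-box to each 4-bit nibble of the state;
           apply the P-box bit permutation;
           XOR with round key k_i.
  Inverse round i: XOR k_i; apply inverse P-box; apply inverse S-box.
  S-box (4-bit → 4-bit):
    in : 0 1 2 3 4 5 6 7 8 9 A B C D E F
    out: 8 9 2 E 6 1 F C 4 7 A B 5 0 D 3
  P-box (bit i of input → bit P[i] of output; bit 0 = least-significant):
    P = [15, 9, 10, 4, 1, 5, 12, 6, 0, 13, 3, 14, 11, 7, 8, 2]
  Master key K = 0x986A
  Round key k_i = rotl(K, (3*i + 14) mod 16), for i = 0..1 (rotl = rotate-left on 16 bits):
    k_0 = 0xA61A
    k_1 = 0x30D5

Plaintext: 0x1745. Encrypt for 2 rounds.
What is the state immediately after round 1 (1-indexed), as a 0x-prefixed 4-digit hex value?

0x7E36

s_0 = plaintext = 0x1745
s_1 = Round(s_0, k_0) = 0x7E36
s_2 = Round(s_1, k_1) = 0xE7A8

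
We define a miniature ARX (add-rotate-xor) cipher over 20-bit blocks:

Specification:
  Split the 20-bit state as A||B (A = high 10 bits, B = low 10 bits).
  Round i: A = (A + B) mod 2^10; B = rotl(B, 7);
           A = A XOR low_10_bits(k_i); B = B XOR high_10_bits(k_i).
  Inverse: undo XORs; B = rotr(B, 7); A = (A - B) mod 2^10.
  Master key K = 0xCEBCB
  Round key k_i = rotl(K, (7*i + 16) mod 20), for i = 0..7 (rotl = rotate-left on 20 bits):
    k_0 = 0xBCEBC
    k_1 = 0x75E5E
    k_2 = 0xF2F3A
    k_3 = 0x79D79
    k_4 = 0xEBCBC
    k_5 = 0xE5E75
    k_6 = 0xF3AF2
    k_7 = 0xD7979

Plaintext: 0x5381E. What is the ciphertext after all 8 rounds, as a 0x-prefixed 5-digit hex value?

s_0 = plaintext = 0x5381E
s_1 = Round(s_0, k_0) = 0xF41F0
s_2 = Round(s_1, k_1) = 0xE79E9
s_3 = Round(s_2, k_2) = 0xAF776
s_4 = Round(s_3, k_3) = 0xD2A89
s_5 = Round(s_4, k_4) = 0x5BF7E
s_6 = Round(s_5, k_5) = 0xA60F8
s_7 = Round(s_6, k_6) = 0x58BD1
s_8 = Round(s_7, k_7) = 0x12BA4

0x12BA4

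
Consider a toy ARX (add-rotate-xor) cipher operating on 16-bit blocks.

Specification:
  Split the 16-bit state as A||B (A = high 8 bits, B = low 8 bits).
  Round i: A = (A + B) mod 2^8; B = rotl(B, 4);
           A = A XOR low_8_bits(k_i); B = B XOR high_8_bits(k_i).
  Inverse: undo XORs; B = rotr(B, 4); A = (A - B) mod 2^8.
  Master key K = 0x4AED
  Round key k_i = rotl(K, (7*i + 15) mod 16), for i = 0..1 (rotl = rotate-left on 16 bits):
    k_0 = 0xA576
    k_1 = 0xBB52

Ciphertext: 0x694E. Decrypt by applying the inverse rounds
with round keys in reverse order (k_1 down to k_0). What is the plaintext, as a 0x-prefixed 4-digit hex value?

s_0 = ciphertext = 0x694E
s_1 = InvRound(s_0, k_1) = 0xDC5F
s_2 = InvRound(s_1, k_0) = 0xFBAF

0xFBAF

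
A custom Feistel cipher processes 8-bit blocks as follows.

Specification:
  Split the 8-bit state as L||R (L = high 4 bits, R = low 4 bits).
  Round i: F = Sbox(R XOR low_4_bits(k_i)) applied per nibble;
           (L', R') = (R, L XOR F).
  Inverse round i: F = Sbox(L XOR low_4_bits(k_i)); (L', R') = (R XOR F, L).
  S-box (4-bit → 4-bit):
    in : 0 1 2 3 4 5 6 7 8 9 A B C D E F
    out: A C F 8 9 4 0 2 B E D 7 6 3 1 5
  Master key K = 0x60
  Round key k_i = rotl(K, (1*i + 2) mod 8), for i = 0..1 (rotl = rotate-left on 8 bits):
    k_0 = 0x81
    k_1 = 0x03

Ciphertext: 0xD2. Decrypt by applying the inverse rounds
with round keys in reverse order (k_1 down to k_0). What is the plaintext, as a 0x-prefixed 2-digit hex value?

s_0 = ciphertext = 0xD2
s_1 = InvRound(s_0, k_1) = 0x3D
s_2 = InvRound(s_1, k_0) = 0x23

0x23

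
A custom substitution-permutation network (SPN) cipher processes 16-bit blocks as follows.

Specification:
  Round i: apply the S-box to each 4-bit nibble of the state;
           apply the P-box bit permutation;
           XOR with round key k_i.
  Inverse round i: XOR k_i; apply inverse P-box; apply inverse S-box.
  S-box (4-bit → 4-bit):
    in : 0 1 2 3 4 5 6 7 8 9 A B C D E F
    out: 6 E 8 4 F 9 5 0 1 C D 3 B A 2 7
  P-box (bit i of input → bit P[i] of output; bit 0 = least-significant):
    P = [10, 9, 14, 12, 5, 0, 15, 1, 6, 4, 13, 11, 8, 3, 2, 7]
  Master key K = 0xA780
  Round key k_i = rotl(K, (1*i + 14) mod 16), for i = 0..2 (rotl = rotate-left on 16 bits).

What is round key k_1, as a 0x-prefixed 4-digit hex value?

K = 0xA780
k_0 = rotl(K, (1*0+14) mod 16) = rotl(K, 14) = 0x29E0
k_1 = rotl(K, (1*1+14) mod 16) = rotl(K, 15) = 0x53C0

0x53C0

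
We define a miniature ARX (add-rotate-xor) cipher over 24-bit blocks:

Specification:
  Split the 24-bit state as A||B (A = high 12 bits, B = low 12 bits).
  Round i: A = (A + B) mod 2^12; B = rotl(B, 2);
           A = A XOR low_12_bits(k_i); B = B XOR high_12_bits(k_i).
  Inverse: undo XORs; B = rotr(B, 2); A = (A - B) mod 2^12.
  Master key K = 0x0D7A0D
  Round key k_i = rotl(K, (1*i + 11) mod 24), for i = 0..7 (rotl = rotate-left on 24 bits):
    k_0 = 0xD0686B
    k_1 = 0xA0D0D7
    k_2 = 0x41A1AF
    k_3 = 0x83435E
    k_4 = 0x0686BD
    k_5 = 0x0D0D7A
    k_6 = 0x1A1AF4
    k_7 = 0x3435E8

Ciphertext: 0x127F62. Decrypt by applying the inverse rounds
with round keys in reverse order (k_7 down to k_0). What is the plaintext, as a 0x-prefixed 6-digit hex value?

s_0 = ciphertext = 0x127F62
s_1 = InvRound(s_0, k_7) = 0xDC7708
s_2 = InvRound(s_1, k_6) = 0x1895AA
s_3 = InvRound(s_2, k_5) = 0x39595E
s_4 = InvRound(s_3, k_4) = 0xADBA4D
s_5 = InvRound(s_4, k_3) = 0x4E749E
s_6 = InvRound(s_5, k_2) = 0x527021
s_7 = InvRound(s_6, k_1) = 0x36528B
s_8 = InvRound(s_7, k_0) = 0x32B7E3

0x32B7E3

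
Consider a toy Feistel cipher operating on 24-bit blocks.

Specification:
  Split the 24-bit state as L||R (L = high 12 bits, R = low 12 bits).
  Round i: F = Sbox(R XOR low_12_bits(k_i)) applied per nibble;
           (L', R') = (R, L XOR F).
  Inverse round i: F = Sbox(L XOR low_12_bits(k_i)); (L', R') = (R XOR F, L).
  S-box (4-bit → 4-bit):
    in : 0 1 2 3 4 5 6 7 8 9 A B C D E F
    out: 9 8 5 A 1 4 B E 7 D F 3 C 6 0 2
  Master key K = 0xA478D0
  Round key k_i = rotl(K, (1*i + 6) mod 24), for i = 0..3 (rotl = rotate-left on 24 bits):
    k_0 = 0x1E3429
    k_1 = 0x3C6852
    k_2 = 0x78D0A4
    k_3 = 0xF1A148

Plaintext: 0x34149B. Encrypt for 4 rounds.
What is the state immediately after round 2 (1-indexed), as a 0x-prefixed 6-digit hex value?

s_0 = plaintext = 0x34149B
s_1 = Round(s_0, k_0) = 0x49BA74
s_2 = Round(s_1, k_1) = 0xA741C0
s_3 = Round(s_2, k_2) = 0x1C02C5
s_4 = Round(s_3, k_3) = 0x2C5BB6

0xA741C0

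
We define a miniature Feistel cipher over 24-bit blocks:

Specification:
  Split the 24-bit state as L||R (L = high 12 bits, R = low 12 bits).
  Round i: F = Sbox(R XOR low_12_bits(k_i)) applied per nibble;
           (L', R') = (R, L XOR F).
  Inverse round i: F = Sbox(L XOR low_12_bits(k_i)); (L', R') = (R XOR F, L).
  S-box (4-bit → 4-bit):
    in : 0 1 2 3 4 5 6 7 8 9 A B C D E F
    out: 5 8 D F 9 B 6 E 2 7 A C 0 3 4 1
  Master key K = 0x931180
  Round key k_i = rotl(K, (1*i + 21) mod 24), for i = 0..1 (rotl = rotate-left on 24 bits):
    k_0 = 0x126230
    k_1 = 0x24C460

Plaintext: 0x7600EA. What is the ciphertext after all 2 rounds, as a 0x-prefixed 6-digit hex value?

0xA5A410

s_0 = plaintext = 0x7600EA
s_1 = Round(s_0, k_0) = 0x0EAA5A
s_2 = Round(s_1, k_1) = 0xA5A410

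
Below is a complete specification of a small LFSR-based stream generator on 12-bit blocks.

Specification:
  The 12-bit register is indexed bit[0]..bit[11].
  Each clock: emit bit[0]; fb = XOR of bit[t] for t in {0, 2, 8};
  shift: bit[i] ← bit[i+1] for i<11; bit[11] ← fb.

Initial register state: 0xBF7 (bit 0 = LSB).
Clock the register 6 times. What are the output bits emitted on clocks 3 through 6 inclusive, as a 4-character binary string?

1011

reg_0 = 0xBF7
clock 1: out=1, reg = 0xDFB
clock 2: out=1, reg = 0x6FD
clock 3: out=1, reg = 0x37E
clock 4: out=0, reg = 0x1BF
clock 5: out=1, reg = 0x8DF
clock 6: out=1, reg = 0x46F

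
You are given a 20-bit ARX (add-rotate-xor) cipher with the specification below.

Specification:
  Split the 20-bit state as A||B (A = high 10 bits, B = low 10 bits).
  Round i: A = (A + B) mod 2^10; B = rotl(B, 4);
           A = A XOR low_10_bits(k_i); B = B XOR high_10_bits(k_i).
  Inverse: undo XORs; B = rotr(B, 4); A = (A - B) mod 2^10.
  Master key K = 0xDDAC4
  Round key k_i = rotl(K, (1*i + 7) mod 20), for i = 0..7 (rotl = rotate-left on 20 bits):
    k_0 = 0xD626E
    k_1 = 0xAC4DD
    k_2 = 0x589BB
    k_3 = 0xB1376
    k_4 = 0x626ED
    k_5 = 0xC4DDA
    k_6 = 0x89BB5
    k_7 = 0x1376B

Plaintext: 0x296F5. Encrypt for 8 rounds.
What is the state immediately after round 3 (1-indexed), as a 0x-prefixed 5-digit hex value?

s_0 = plaintext = 0x296F5
s_1 = Round(s_0, k_0) = 0x7D003
s_2 = Round(s_1, k_1) = 0x4AA81
s_3 = Round(s_2, k_2) = 0x84178
s_4 = Round(s_3, k_3) = 0x3F941
s_5 = Round(s_4, k_4) = 0x3499C
s_6 = Round(s_5, k_5) = 0xED2D5
s_7 = Round(s_6, k_6) = 0x4F37D
s_8 = Round(s_7, k_7) = 0xF4B90

0x84178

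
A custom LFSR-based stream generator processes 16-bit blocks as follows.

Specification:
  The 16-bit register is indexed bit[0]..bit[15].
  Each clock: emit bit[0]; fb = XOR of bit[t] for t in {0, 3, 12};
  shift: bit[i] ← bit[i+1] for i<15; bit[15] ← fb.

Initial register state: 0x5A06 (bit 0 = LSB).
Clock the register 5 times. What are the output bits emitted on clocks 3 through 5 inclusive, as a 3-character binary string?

100

reg_0 = 0x5A06
clock 1: out=0, reg = 0xAD03
clock 2: out=1, reg = 0xD681
clock 3: out=1, reg = 0x6B40
clock 4: out=0, reg = 0x35A0
clock 5: out=0, reg = 0x9AD0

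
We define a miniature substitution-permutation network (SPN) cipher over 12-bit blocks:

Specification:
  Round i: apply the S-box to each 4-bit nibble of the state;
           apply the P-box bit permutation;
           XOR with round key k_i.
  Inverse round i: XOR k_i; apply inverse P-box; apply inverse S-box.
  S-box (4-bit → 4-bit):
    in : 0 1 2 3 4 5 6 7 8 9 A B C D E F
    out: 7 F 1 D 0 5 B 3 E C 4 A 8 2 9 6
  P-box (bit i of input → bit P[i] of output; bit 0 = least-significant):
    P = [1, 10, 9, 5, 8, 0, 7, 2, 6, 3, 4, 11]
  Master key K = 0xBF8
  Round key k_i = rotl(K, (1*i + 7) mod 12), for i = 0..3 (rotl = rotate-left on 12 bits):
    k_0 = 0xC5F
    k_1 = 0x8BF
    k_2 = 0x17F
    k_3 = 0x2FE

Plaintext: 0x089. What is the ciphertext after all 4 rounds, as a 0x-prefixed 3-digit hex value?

0x7DC

s_0 = plaintext = 0x089
s_1 = Round(s_0, k_0) = 0xEA2
s_2 = Round(s_1, k_1) = 0x07D
s_3 = Round(s_2, k_2) = 0x426
s_4 = Round(s_3, k_3) = 0x7DC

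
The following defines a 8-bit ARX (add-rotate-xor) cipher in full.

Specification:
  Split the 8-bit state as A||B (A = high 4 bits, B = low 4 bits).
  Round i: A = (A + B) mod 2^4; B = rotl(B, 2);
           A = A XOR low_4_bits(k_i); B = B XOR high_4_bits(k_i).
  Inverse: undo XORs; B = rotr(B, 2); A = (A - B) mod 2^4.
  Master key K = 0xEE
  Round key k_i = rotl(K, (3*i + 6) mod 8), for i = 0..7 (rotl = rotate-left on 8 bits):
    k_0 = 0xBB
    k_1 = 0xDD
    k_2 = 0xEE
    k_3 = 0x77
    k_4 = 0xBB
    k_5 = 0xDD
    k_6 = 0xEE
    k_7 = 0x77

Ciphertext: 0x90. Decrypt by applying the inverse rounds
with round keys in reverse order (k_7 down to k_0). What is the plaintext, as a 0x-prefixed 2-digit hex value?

s_0 = ciphertext = 0x90
s_1 = InvRound(s_0, k_7) = 0x1D
s_2 = InvRound(s_1, k_6) = 0x3C
s_3 = InvRound(s_2, k_5) = 0xA4
s_4 = InvRound(s_3, k_4) = 0x2F
s_5 = InvRound(s_4, k_3) = 0x32
s_6 = InvRound(s_5, k_2) = 0xA3
s_7 = InvRound(s_6, k_1) = 0xCB
s_8 = InvRound(s_7, k_0) = 0x70

0x70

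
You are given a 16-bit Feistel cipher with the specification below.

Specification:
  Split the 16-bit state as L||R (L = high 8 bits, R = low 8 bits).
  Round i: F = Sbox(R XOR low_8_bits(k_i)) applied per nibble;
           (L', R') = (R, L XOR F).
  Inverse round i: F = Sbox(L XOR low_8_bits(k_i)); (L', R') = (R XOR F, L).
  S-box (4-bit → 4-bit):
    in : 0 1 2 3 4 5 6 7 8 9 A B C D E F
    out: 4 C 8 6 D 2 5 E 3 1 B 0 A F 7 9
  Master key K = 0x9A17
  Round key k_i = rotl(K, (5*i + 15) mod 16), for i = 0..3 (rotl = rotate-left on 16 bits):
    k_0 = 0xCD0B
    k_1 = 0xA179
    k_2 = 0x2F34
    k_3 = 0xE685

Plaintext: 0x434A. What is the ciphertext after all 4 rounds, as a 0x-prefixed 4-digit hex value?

s_0 = plaintext = 0x434A
s_1 = Round(s_0, k_0) = 0x4A9F
s_2 = Round(s_1, k_1) = 0x9F3F
s_3 = Round(s_2, k_2) = 0x3FDF
s_4 = Round(s_3, k_3) = 0xDF14

0xDF14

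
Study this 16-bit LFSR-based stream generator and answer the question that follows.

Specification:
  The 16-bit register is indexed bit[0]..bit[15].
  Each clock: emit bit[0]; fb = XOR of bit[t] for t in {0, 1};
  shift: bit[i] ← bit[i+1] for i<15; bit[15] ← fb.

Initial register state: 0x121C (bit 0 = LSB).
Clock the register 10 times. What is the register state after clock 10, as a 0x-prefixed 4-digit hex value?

reg_0 = 0x121C
clock 1: out=0, reg = 0x090E
clock 2: out=0, reg = 0x8487
clock 3: out=1, reg = 0x4243
clock 4: out=1, reg = 0x2121
clock 5: out=1, reg = 0x9090
clock 6: out=0, reg = 0x4848
clock 7: out=0, reg = 0x2424
clock 8: out=0, reg = 0x1212
clock 9: out=0, reg = 0x8909
clock 10: out=1, reg = 0xC484

0xC484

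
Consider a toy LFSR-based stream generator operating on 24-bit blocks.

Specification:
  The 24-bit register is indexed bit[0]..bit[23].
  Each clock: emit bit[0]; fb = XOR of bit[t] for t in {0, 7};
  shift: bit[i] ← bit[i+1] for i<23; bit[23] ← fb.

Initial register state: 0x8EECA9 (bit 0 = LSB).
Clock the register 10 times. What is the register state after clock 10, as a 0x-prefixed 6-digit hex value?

reg_0 = 0x8EECA9
clock 1: out=1, reg = 0x477654
clock 2: out=0, reg = 0x23BB2A
clock 3: out=0, reg = 0x11DD95
clock 4: out=1, reg = 0x08EECA
clock 5: out=0, reg = 0x847765
clock 6: out=1, reg = 0xC23BB2
clock 7: out=0, reg = 0xE11DD9
clock 8: out=1, reg = 0x708EEC
clock 9: out=0, reg = 0xB84776
clock 10: out=0, reg = 0x5C23BB

0x5C23BB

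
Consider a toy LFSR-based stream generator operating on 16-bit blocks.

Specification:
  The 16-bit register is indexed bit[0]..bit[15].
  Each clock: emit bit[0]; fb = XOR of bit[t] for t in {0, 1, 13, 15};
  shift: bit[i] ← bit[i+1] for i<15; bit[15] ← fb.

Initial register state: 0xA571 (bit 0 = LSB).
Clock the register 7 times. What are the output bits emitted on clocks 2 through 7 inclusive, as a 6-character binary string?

000111

reg_0 = 0xA571
clock 1: out=1, reg = 0xD2B8
clock 2: out=0, reg = 0xE95C
clock 3: out=0, reg = 0x74AE
clock 4: out=0, reg = 0x3A57
clock 5: out=1, reg = 0x9D2B
clock 6: out=1, reg = 0xCE95
clock 7: out=1, reg = 0x674A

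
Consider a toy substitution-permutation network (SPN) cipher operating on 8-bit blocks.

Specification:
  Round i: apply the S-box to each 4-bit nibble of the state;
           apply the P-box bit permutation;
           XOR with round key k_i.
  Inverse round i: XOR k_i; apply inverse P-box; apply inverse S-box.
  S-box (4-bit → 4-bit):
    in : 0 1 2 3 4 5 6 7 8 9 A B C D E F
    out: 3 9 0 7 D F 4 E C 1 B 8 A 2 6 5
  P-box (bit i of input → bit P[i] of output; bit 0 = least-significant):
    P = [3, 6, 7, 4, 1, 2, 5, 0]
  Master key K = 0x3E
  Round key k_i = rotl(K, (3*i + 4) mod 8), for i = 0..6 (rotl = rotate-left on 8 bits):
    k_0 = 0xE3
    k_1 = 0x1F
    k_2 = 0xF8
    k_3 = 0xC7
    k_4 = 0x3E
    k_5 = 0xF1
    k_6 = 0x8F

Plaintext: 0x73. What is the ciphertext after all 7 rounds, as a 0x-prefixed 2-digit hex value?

s_0 = plaintext = 0x73
s_1 = Round(s_0, k_0) = 0x0E
s_2 = Round(s_1, k_1) = 0xD9
s_3 = Round(s_2, k_2) = 0xF4
s_4 = Round(s_3, k_3) = 0x7D
s_5 = Round(s_4, k_4) = 0x5B
s_6 = Round(s_5, k_5) = 0xC6
s_7 = Round(s_6, k_6) = 0x0A

0x0A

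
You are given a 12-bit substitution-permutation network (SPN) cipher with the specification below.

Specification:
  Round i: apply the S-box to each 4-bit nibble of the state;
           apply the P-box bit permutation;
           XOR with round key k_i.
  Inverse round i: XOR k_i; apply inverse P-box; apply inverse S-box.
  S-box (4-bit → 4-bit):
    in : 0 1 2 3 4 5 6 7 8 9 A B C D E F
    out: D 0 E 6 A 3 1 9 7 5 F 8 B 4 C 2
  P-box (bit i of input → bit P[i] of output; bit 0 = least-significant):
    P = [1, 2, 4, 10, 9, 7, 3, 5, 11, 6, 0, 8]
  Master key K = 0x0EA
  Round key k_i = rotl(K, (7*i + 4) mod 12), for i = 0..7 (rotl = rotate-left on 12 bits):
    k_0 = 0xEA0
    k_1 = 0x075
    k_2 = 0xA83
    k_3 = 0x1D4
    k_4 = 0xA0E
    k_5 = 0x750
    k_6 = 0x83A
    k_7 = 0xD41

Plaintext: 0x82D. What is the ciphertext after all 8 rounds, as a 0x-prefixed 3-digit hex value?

s_0 = plaintext = 0x82D
s_1 = Round(s_0, k_0) = 0x659
s_2 = Round(s_1, k_1) = 0xAE7
s_3 = Round(s_2, k_2) = 0x7E8
s_4 = Round(s_3, k_3) = 0x8EA
s_5 = Round(s_4, k_4) = 0x671
s_6 = Round(s_5, k_5) = 0xD70
s_7 = Round(s_6, k_6) = 0xE09
s_8 = Round(s_7, k_7) = 0xE7A

0xE7A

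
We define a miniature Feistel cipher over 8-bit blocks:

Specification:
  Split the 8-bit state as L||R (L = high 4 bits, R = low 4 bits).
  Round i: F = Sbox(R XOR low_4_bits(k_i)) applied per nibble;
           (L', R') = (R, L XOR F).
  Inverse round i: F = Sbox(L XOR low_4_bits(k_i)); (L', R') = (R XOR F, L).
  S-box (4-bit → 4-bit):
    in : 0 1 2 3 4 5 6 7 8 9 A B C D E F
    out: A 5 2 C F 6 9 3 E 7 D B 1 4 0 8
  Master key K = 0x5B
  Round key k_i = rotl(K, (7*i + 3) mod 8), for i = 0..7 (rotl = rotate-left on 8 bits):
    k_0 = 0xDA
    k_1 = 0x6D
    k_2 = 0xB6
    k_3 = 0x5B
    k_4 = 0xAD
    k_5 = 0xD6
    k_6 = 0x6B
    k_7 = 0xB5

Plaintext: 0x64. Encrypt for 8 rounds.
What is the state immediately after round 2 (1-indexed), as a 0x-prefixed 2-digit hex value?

0x6F

s_0 = plaintext = 0x64
s_1 = Round(s_0, k_0) = 0x46
s_2 = Round(s_1, k_1) = 0x6F
s_3 = Round(s_2, k_2) = 0xF1
s_4 = Round(s_3, k_3) = 0x12
s_5 = Round(s_4, k_4) = 0x29
s_6 = Round(s_5, k_5) = 0x9A
s_7 = Round(s_6, k_6) = 0xAC
s_8 = Round(s_7, k_7) = 0xCD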